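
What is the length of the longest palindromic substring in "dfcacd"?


Input: "dfcacd"
Checking substrings for palindromes:
  [2:5] "cac" (len 3) => palindrome
Longest palindromic substring: "cac" with length 3

3


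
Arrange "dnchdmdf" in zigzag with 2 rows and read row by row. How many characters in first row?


Zigzag "dnchdmdf" into 2 rows:
Placing characters:
  'd' => row 0
  'n' => row 1
  'c' => row 0
  'h' => row 1
  'd' => row 0
  'm' => row 1
  'd' => row 0
  'f' => row 1
Rows:
  Row 0: "dcdd"
  Row 1: "nhmf"
First row length: 4

4


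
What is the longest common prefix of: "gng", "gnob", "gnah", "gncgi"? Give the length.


Words: gng, gnob, gnah, gncgi
  Position 0: all 'g' => match
  Position 1: all 'n' => match
  Position 2: ('g', 'o', 'a', 'c') => mismatch, stop
LCP = "gn" (length 2)

2


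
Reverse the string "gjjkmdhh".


Input: gjjkmdhh
Reading characters right to left:
  Position 7: 'h'
  Position 6: 'h'
  Position 5: 'd'
  Position 4: 'm'
  Position 3: 'k'
  Position 2: 'j'
  Position 1: 'j'
  Position 0: 'g'
Reversed: hhdmkjjg

hhdmkjjg


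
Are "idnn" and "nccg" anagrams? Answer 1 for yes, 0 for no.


Strings: "idnn", "nccg"
Sorted first:  dinn
Sorted second: ccgn
Differ at position 0: 'd' vs 'c' => not anagrams

0


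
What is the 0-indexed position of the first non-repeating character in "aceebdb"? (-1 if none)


Input: aceebdb
Character frequencies:
  'a': 1
  'b': 2
  'c': 1
  'd': 1
  'e': 2
Scanning left to right for freq == 1:
  Position 0 ('a'): unique! => answer = 0

0


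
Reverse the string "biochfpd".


Input: biochfpd
Reading characters right to left:
  Position 7: 'd'
  Position 6: 'p'
  Position 5: 'f'
  Position 4: 'h'
  Position 3: 'c'
  Position 2: 'o'
  Position 1: 'i'
  Position 0: 'b'
Reversed: dpfhcoib

dpfhcoib


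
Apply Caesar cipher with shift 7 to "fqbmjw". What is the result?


Caesar cipher: shift "fqbmjw" by 7
  'f' (pos 5) + 7 = pos 12 = 'm'
  'q' (pos 16) + 7 = pos 23 = 'x'
  'b' (pos 1) + 7 = pos 8 = 'i'
  'm' (pos 12) + 7 = pos 19 = 't'
  'j' (pos 9) + 7 = pos 16 = 'q'
  'w' (pos 22) + 7 = pos 3 = 'd'
Result: mxitqd

mxitqd


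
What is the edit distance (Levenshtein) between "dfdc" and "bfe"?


Computing edit distance: "dfdc" -> "bfe"
DP table:
           b    f    e
      0    1    2    3
  d   1    1    2    3
  f   2    2    1    2
  d   3    3    2    2
  c   4    4    3    3
Edit distance = dp[4][3] = 3

3


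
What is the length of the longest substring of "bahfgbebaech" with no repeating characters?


Input: "bahfgbebaech"
Sliding window (track last position of each char):
  Position 0 ('b'): window [0,0] length 1 -- new best
  Position 1 ('a'): window [0,1] length 2 -- new best
  Position 2 ('h'): window [0,2] length 3 -- new best
  Position 3 ('f'): window [0,3] length 4 -- new best
  Position 4 ('g'): window [0,4] length 5 -- new best
  Position 5 ('b'): repeat (last at 0), move window start to 1
  Position 5 ('b'): window [1,5] length 5
  Position 6 ('e'): window [1,6] length 6 -- new best
  Position 7 ('b'): repeat (last at 5), move window start to 6
  Position 7 ('b'): window [6,7] length 2
  Position 8 ('a'): window [6,8] length 3
  Position 9 ('e'): repeat (last at 6), move window start to 7
  Position 9 ('e'): window [7,9] length 3
  Position 10 ('c'): window [7,10] length 4
  Position 11 ('h'): window [7,11] length 5
Longest substring with no repeats: "ahfgbe" with length 6

6


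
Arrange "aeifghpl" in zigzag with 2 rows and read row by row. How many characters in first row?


Zigzag "aeifghpl" into 2 rows:
Placing characters:
  'a' => row 0
  'e' => row 1
  'i' => row 0
  'f' => row 1
  'g' => row 0
  'h' => row 1
  'p' => row 0
  'l' => row 1
Rows:
  Row 0: "aigp"
  Row 1: "efhl"
First row length: 4

4


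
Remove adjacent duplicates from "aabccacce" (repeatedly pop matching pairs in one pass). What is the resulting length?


Input: aabccacce
Stack-based adjacent duplicate removal:
  Read 'a': push. Stack: a
  Read 'a': matches stack top 'a' => pop. Stack: (empty)
  Read 'b': push. Stack: b
  Read 'c': push. Stack: bc
  Read 'c': matches stack top 'c' => pop. Stack: b
  Read 'a': push. Stack: ba
  Read 'c': push. Stack: bac
  Read 'c': matches stack top 'c' => pop. Stack: ba
  Read 'e': push. Stack: bae
Final stack: "bae" (length 3)

3


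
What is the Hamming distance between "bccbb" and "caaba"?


Comparing "bccbb" and "caaba" position by position:
  Position 0: 'b' vs 'c' => differ
  Position 1: 'c' vs 'a' => differ
  Position 2: 'c' vs 'a' => differ
  Position 3: 'b' vs 'b' => same
  Position 4: 'b' vs 'a' => differ
Total differences (Hamming distance): 4

4


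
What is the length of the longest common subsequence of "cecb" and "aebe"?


LCS of "cecb" and "aebe"
DP table:
           a    e    b    e
      0    0    0    0    0
  c   0    0    0    0    0
  e   0    0    1    1    1
  c   0    0    1    1    1
  b   0    0    1    2    2
LCS length = dp[4][4] = 2

2


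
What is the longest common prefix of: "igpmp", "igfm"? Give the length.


Words: igpmp, igfm
  Position 0: all 'i' => match
  Position 1: all 'g' => match
  Position 2: ('p', 'f') => mismatch, stop
LCP = "ig" (length 2)

2


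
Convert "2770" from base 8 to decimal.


Input: "2770" in base 8
Positional expansion:
  Digit '2' (value 2) x 8^3 = 1024
  Digit '7' (value 7) x 8^2 = 448
  Digit '7' (value 7) x 8^1 = 56
  Digit '0' (value 0) x 8^0 = 0
Sum = 1528

1528


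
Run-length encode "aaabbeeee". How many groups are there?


Input: aaabbeeee
Scanning for consecutive runs:
  Group 1: 'a' x 3 (positions 0-2)
  Group 2: 'b' x 2 (positions 3-4)
  Group 3: 'e' x 4 (positions 5-8)
Total groups: 3

3


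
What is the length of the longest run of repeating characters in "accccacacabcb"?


Input: "accccacacabcb"
Scanning for longest run:
  Position 1 ('c'): new char, reset run to 1
  Position 2 ('c'): continues run of 'c', length=2
  Position 3 ('c'): continues run of 'c', length=3
  Position 4 ('c'): continues run of 'c', length=4
  Position 5 ('a'): new char, reset run to 1
  Position 6 ('c'): new char, reset run to 1
  Position 7 ('a'): new char, reset run to 1
  Position 8 ('c'): new char, reset run to 1
  Position 9 ('a'): new char, reset run to 1
  Position 10 ('b'): new char, reset run to 1
  Position 11 ('c'): new char, reset run to 1
  Position 12 ('b'): new char, reset run to 1
Longest run: 'c' with length 4

4


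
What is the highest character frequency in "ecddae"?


Input: ecddae
Character counts:
  'a': 1
  'c': 1
  'd': 2
  'e': 2
Maximum frequency: 2

2


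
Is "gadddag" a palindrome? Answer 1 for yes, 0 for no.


Input: gadddag
Reversed: gadddag
  Compare pos 0 ('g') with pos 6 ('g'): match
  Compare pos 1 ('a') with pos 5 ('a'): match
  Compare pos 2 ('d') with pos 4 ('d'): match
Result: palindrome

1


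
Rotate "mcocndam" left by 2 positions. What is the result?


Input: "mcocndam", rotate left by 2
First 2 characters: "mc"
Remaining characters: "ocndam"
Concatenate remaining + first: "ocndam" + "mc" = "ocndammc"

ocndammc


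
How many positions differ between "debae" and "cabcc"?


Comparing "debae" and "cabcc" position by position:
  Position 0: 'd' vs 'c' => DIFFER
  Position 1: 'e' vs 'a' => DIFFER
  Position 2: 'b' vs 'b' => same
  Position 3: 'a' vs 'c' => DIFFER
  Position 4: 'e' vs 'c' => DIFFER
Positions that differ: 4

4


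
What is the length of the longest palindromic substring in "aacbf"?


Input: "aacbf"
Checking substrings for palindromes:
  [0:2] "aa" (len 2) => palindrome
Longest palindromic substring: "aa" with length 2

2


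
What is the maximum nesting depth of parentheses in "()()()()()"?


Input: "()()()()()"
Tracking depth:
  Position 0 '(': depth becomes 1
  Position 1 ')': depth becomes 0
  Position 2 '(': depth becomes 1
  Position 3 ')': depth becomes 0
  Position 4 '(': depth becomes 1
  Position 5 ')': depth becomes 0
  Position 6 '(': depth becomes 1
  Position 7 ')': depth becomes 0
  Position 8 '(': depth becomes 1
  Position 9 ')': depth becomes 0
Maximum depth reached: 1

1


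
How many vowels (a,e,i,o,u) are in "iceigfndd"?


Input: iceigfndd
Checking each character:
  'i' at position 0: vowel (running total: 1)
  'c' at position 1: consonant
  'e' at position 2: vowel (running total: 2)
  'i' at position 3: vowel (running total: 3)
  'g' at position 4: consonant
  'f' at position 5: consonant
  'n' at position 6: consonant
  'd' at position 7: consonant
  'd' at position 8: consonant
Total vowels: 3

3


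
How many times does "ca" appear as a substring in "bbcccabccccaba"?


Searching for "ca" in "bbcccabccccaba"
Scanning each position:
  Position 0: "bb" => no
  Position 1: "bc" => no
  Position 2: "cc" => no
  Position 3: "cc" => no
  Position 4: "ca" => MATCH
  Position 5: "ab" => no
  Position 6: "bc" => no
  Position 7: "cc" => no
  Position 8: "cc" => no
  Position 9: "cc" => no
  Position 10: "ca" => MATCH
  Position 11: "ab" => no
  Position 12: "ba" => no
Total occurrences: 2

2


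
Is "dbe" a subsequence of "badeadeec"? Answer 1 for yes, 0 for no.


Check if "dbe" is a subsequence of "badeadeec"
Greedy scan:
  Position 0 ('b'): no match needed
  Position 1 ('a'): no match needed
  Position 2 ('d'): matches sub[0] = 'd'
  Position 3 ('e'): no match needed
  Position 4 ('a'): no match needed
  Position 5 ('d'): no match needed
  Position 6 ('e'): no match needed
  Position 7 ('e'): no match needed
  Position 8 ('c'): no match needed
Only matched 1/3 characters => not a subsequence

0


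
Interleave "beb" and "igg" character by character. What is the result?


Interleaving "beb" and "igg":
  Position 0: 'b' from first, 'i' from second => "bi"
  Position 1: 'e' from first, 'g' from second => "eg"
  Position 2: 'b' from first, 'g' from second => "bg"
Result: biegbg

biegbg


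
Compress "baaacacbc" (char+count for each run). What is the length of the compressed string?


Input: baaacacbc
Runs:
  'b' x 1 => "b1"
  'a' x 3 => "a3"
  'c' x 1 => "c1"
  'a' x 1 => "a1"
  'c' x 1 => "c1"
  'b' x 1 => "b1"
  'c' x 1 => "c1"
Compressed: "b1a3c1a1c1b1c1"
Compressed length: 14

14


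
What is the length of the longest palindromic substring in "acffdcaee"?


Input: "acffdcaee"
Checking substrings for palindromes:
  [2:4] "ff" (len 2) => palindrome
  [7:9] "ee" (len 2) => palindrome
Longest palindromic substring: "ff" with length 2

2


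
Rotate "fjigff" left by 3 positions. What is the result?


Input: "fjigff", rotate left by 3
First 3 characters: "fji"
Remaining characters: "gff"
Concatenate remaining + first: "gff" + "fji" = "gfffji"

gfffji


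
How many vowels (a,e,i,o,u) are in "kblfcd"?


Input: kblfcd
Checking each character:
  'k' at position 0: consonant
  'b' at position 1: consonant
  'l' at position 2: consonant
  'f' at position 3: consonant
  'c' at position 4: consonant
  'd' at position 5: consonant
Total vowels: 0

0


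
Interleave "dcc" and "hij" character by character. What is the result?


Interleaving "dcc" and "hij":
  Position 0: 'd' from first, 'h' from second => "dh"
  Position 1: 'c' from first, 'i' from second => "ci"
  Position 2: 'c' from first, 'j' from second => "cj"
Result: dhcicj

dhcicj


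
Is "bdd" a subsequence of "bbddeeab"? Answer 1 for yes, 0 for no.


Check if "bdd" is a subsequence of "bbddeeab"
Greedy scan:
  Position 0 ('b'): matches sub[0] = 'b'
  Position 1 ('b'): no match needed
  Position 2 ('d'): matches sub[1] = 'd'
  Position 3 ('d'): matches sub[2] = 'd'
  Position 4 ('e'): no match needed
  Position 5 ('e'): no match needed
  Position 6 ('a'): no match needed
  Position 7 ('b'): no match needed
All 3 characters matched => is a subsequence

1


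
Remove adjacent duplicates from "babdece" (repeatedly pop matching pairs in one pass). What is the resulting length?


Input: babdece
Stack-based adjacent duplicate removal:
  Read 'b': push. Stack: b
  Read 'a': push. Stack: ba
  Read 'b': push. Stack: bab
  Read 'd': push. Stack: babd
  Read 'e': push. Stack: babde
  Read 'c': push. Stack: babdec
  Read 'e': push. Stack: babdece
Final stack: "babdece" (length 7)

7


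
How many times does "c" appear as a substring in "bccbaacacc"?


Searching for "c" in "bccbaacacc"
Scanning each position:
  Position 0: "b" => no
  Position 1: "c" => MATCH
  Position 2: "c" => MATCH
  Position 3: "b" => no
  Position 4: "a" => no
  Position 5: "a" => no
  Position 6: "c" => MATCH
  Position 7: "a" => no
  Position 8: "c" => MATCH
  Position 9: "c" => MATCH
Total occurrences: 5

5


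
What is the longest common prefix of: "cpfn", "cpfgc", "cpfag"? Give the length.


Words: cpfn, cpfgc, cpfag
  Position 0: all 'c' => match
  Position 1: all 'p' => match
  Position 2: all 'f' => match
  Position 3: ('n', 'g', 'a') => mismatch, stop
LCP = "cpf" (length 3)

3


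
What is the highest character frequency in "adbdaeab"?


Input: adbdaeab
Character counts:
  'a': 3
  'b': 2
  'd': 2
  'e': 1
Maximum frequency: 3

3


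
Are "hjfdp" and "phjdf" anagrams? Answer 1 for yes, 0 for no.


Strings: "hjfdp", "phjdf"
Sorted first:  dfhjp
Sorted second: dfhjp
Sorted forms match => anagrams

1


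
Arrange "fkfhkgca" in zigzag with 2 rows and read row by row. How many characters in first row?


Zigzag "fkfhkgca" into 2 rows:
Placing characters:
  'f' => row 0
  'k' => row 1
  'f' => row 0
  'h' => row 1
  'k' => row 0
  'g' => row 1
  'c' => row 0
  'a' => row 1
Rows:
  Row 0: "ffkc"
  Row 1: "khga"
First row length: 4

4


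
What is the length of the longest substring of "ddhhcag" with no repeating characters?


Input: "ddhhcag"
Sliding window (track last position of each char):
  Position 0 ('d'): window [0,0] length 1 -- new best
  Position 1 ('d'): repeat (last at 0), move window start to 1
  Position 1 ('d'): window [1,1] length 1
  Position 2 ('h'): window [1,2] length 2 -- new best
  Position 3 ('h'): repeat (last at 2), move window start to 3
  Position 3 ('h'): window [3,3] length 1
  Position 4 ('c'): window [3,4] length 2
  Position 5 ('a'): window [3,5] length 3 -- new best
  Position 6 ('g'): window [3,6] length 4 -- new best
Longest substring with no repeats: "hcag" with length 4

4


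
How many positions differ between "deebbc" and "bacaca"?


Comparing "deebbc" and "bacaca" position by position:
  Position 0: 'd' vs 'b' => DIFFER
  Position 1: 'e' vs 'a' => DIFFER
  Position 2: 'e' vs 'c' => DIFFER
  Position 3: 'b' vs 'a' => DIFFER
  Position 4: 'b' vs 'c' => DIFFER
  Position 5: 'c' vs 'a' => DIFFER
Positions that differ: 6

6


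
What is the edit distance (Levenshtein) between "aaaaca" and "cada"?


Computing edit distance: "aaaaca" -> "cada"
DP table:
           c    a    d    a
      0    1    2    3    4
  a   1    1    1    2    3
  a   2    2    1    2    2
  a   3    3    2    2    2
  a   4    4    3    3    2
  c   5    4    4    4    3
  a   6    5    4    5    4
Edit distance = dp[6][4] = 4

4


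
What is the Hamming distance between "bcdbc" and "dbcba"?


Comparing "bcdbc" and "dbcba" position by position:
  Position 0: 'b' vs 'd' => differ
  Position 1: 'c' vs 'b' => differ
  Position 2: 'd' vs 'c' => differ
  Position 3: 'b' vs 'b' => same
  Position 4: 'c' vs 'a' => differ
Total differences (Hamming distance): 4

4


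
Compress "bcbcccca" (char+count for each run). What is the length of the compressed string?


Input: bcbcccca
Runs:
  'b' x 1 => "b1"
  'c' x 1 => "c1"
  'b' x 1 => "b1"
  'c' x 4 => "c4"
  'a' x 1 => "a1"
Compressed: "b1c1b1c4a1"
Compressed length: 10

10


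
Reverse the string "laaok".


Input: laaok
Reading characters right to left:
  Position 4: 'k'
  Position 3: 'o'
  Position 2: 'a'
  Position 1: 'a'
  Position 0: 'l'
Reversed: koaal

koaal


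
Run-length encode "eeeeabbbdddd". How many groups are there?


Input: eeeeabbbdddd
Scanning for consecutive runs:
  Group 1: 'e' x 4 (positions 0-3)
  Group 2: 'a' x 1 (positions 4-4)
  Group 3: 'b' x 3 (positions 5-7)
  Group 4: 'd' x 4 (positions 8-11)
Total groups: 4

4


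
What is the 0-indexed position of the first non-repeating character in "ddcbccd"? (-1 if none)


Input: ddcbccd
Character frequencies:
  'b': 1
  'c': 3
  'd': 3
Scanning left to right for freq == 1:
  Position 0 ('d'): freq=3, skip
  Position 1 ('d'): freq=3, skip
  Position 2 ('c'): freq=3, skip
  Position 3 ('b'): unique! => answer = 3

3


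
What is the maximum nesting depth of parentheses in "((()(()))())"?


Input: "((()(()))())"
Tracking depth:
  Position 0 '(': depth becomes 1
  Position 1 '(': depth becomes 2
  Position 2 '(': depth becomes 3
  Position 3 ')': depth becomes 2
  Position 4 '(': depth becomes 3
  Position 5 '(': depth becomes 4
  Position 6 ')': depth becomes 3
  Position 7 ')': depth becomes 2
  Position 8 ')': depth becomes 1
  Position 9 '(': depth becomes 2
  Position 10 ')': depth becomes 1
  Position 11 ')': depth becomes 0
Maximum depth reached: 4

4


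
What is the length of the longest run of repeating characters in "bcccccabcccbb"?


Input: "bcccccabcccbb"
Scanning for longest run:
  Position 1 ('c'): new char, reset run to 1
  Position 2 ('c'): continues run of 'c', length=2
  Position 3 ('c'): continues run of 'c', length=3
  Position 4 ('c'): continues run of 'c', length=4
  Position 5 ('c'): continues run of 'c', length=5
  Position 6 ('a'): new char, reset run to 1
  Position 7 ('b'): new char, reset run to 1
  Position 8 ('c'): new char, reset run to 1
  Position 9 ('c'): continues run of 'c', length=2
  Position 10 ('c'): continues run of 'c', length=3
  Position 11 ('b'): new char, reset run to 1
  Position 12 ('b'): continues run of 'b', length=2
Longest run: 'c' with length 5

5


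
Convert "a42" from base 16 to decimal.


Input: "a42" in base 16
Positional expansion:
  Digit 'a' (value 10) x 16^2 = 2560
  Digit '4' (value 4) x 16^1 = 64
  Digit '2' (value 2) x 16^0 = 2
Sum = 2626

2626


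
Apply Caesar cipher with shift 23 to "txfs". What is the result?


Caesar cipher: shift "txfs" by 23
  't' (pos 19) + 23 = pos 16 = 'q'
  'x' (pos 23) + 23 = pos 20 = 'u'
  'f' (pos 5) + 23 = pos 2 = 'c'
  's' (pos 18) + 23 = pos 15 = 'p'
Result: qucp

qucp


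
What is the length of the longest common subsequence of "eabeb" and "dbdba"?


LCS of "eabeb" and "dbdba"
DP table:
           d    b    d    b    a
      0    0    0    0    0    0
  e   0    0    0    0    0    0
  a   0    0    0    0    0    1
  b   0    0    1    1    1    1
  e   0    0    1    1    1    1
  b   0    0    1    1    2    2
LCS length = dp[5][5] = 2

2


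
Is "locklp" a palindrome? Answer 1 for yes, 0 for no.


Input: locklp
Reversed: plkcol
  Compare pos 0 ('l') with pos 5 ('p'): MISMATCH
  Compare pos 1 ('o') with pos 4 ('l'): MISMATCH
  Compare pos 2 ('c') with pos 3 ('k'): MISMATCH
Result: not a palindrome

0


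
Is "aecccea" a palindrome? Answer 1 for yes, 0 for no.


Input: aecccea
Reversed: aecccea
  Compare pos 0 ('a') with pos 6 ('a'): match
  Compare pos 1 ('e') with pos 5 ('e'): match
  Compare pos 2 ('c') with pos 4 ('c'): match
Result: palindrome

1


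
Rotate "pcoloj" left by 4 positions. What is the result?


Input: "pcoloj", rotate left by 4
First 4 characters: "pcol"
Remaining characters: "oj"
Concatenate remaining + first: "oj" + "pcol" = "ojpcol"

ojpcol


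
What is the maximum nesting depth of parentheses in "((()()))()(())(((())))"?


Input: "((()()))()(())(((())))"
Tracking depth:
  Position 0 '(': depth becomes 1
  Position 1 '(': depth becomes 2
  Position 2 '(': depth becomes 3
  Position 3 ')': depth becomes 2
  Position 4 '(': depth becomes 3
  Position 5 ')': depth becomes 2
  Position 6 ')': depth becomes 1
  Position 7 ')': depth becomes 0
  Position 8 '(': depth becomes 1
  Position 9 ')': depth becomes 0
  Position 10 '(': depth becomes 1
  Position 11 '(': depth becomes 2
  Position 12 ')': depth becomes 1
  Position 13 ')': depth becomes 0
  Position 14 '(': depth becomes 1
  Position 15 '(': depth becomes 2
  Position 16 '(': depth becomes 3
  Position 17 '(': depth becomes 4
  Position 18 ')': depth becomes 3
  Position 19 ')': depth becomes 2
  Position 20 ')': depth becomes 1
  Position 21 ')': depth becomes 0
Maximum depth reached: 4

4


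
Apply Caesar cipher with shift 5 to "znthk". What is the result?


Caesar cipher: shift "znthk" by 5
  'z' (pos 25) + 5 = pos 4 = 'e'
  'n' (pos 13) + 5 = pos 18 = 's'
  't' (pos 19) + 5 = pos 24 = 'y'
  'h' (pos 7) + 5 = pos 12 = 'm'
  'k' (pos 10) + 5 = pos 15 = 'p'
Result: esymp

esymp


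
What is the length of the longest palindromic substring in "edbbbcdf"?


Input: "edbbbcdf"
Checking substrings for palindromes:
  [2:5] "bbb" (len 3) => palindrome
  [2:4] "bb" (len 2) => palindrome
  [3:5] "bb" (len 2) => palindrome
Longest palindromic substring: "bbb" with length 3

3


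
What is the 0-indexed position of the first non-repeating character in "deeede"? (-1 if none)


Input: deeede
Character frequencies:
  'd': 2
  'e': 4
Scanning left to right for freq == 1:
  Position 0 ('d'): freq=2, skip
  Position 1 ('e'): freq=4, skip
  Position 2 ('e'): freq=4, skip
  Position 3 ('e'): freq=4, skip
  Position 4 ('d'): freq=2, skip
  Position 5 ('e'): freq=4, skip
  No unique character found => answer = -1

-1


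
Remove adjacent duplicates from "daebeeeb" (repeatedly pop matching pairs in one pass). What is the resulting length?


Input: daebeeeb
Stack-based adjacent duplicate removal:
  Read 'd': push. Stack: d
  Read 'a': push. Stack: da
  Read 'e': push. Stack: dae
  Read 'b': push. Stack: daeb
  Read 'e': push. Stack: daebe
  Read 'e': matches stack top 'e' => pop. Stack: daeb
  Read 'e': push. Stack: daebe
  Read 'b': push. Stack: daebeb
Final stack: "daebeb" (length 6)

6


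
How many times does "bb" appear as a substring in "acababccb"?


Searching for "bb" in "acababccb"
Scanning each position:
  Position 0: "ac" => no
  Position 1: "ca" => no
  Position 2: "ab" => no
  Position 3: "ba" => no
  Position 4: "ab" => no
  Position 5: "bc" => no
  Position 6: "cc" => no
  Position 7: "cb" => no
Total occurrences: 0

0


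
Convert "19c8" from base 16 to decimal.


Input: "19c8" in base 16
Positional expansion:
  Digit '1' (value 1) x 16^3 = 4096
  Digit '9' (value 9) x 16^2 = 2304
  Digit 'c' (value 12) x 16^1 = 192
  Digit '8' (value 8) x 16^0 = 8
Sum = 6600

6600


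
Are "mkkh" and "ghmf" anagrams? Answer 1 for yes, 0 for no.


Strings: "mkkh", "ghmf"
Sorted first:  hkkm
Sorted second: fghm
Differ at position 0: 'h' vs 'f' => not anagrams

0


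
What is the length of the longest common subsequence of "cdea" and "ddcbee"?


LCS of "cdea" and "ddcbee"
DP table:
           d    d    c    b    e    e
      0    0    0    0    0    0    0
  c   0    0    0    1    1    1    1
  d   0    1    1    1    1    1    1
  e   0    1    1    1    1    2    2
  a   0    1    1    1    1    2    2
LCS length = dp[4][6] = 2

2


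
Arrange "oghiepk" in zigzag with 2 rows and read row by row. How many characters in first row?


Zigzag "oghiepk" into 2 rows:
Placing characters:
  'o' => row 0
  'g' => row 1
  'h' => row 0
  'i' => row 1
  'e' => row 0
  'p' => row 1
  'k' => row 0
Rows:
  Row 0: "ohek"
  Row 1: "gip"
First row length: 4

4


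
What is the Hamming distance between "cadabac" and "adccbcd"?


Comparing "cadabac" and "adccbcd" position by position:
  Position 0: 'c' vs 'a' => differ
  Position 1: 'a' vs 'd' => differ
  Position 2: 'd' vs 'c' => differ
  Position 3: 'a' vs 'c' => differ
  Position 4: 'b' vs 'b' => same
  Position 5: 'a' vs 'c' => differ
  Position 6: 'c' vs 'd' => differ
Total differences (Hamming distance): 6

6


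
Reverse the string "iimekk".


Input: iimekk
Reading characters right to left:
  Position 5: 'k'
  Position 4: 'k'
  Position 3: 'e'
  Position 2: 'm'
  Position 1: 'i'
  Position 0: 'i'
Reversed: kkemii

kkemii


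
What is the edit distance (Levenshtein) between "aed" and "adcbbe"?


Computing edit distance: "aed" -> "adcbbe"
DP table:
           a    d    c    b    b    e
      0    1    2    3    4    5    6
  a   1    0    1    2    3    4    5
  e   2    1    1    2    3    4    4
  d   3    2    1    2    3    4    5
Edit distance = dp[3][6] = 5

5


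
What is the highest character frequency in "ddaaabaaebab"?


Input: ddaaabaaebab
Character counts:
  'a': 6
  'b': 3
  'd': 2
  'e': 1
Maximum frequency: 6

6


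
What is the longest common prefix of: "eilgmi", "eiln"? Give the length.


Words: eilgmi, eiln
  Position 0: all 'e' => match
  Position 1: all 'i' => match
  Position 2: all 'l' => match
  Position 3: ('g', 'n') => mismatch, stop
LCP = "eil" (length 3)

3


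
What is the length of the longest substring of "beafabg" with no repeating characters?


Input: "beafabg"
Sliding window (track last position of each char):
  Position 0 ('b'): window [0,0] length 1 -- new best
  Position 1 ('e'): window [0,1] length 2 -- new best
  Position 2 ('a'): window [0,2] length 3 -- new best
  Position 3 ('f'): window [0,3] length 4 -- new best
  Position 4 ('a'): repeat (last at 2), move window start to 3
  Position 4 ('a'): window [3,4] length 2
  Position 5 ('b'): window [3,5] length 3
  Position 6 ('g'): window [3,6] length 4
Longest substring with no repeats: "beaf" with length 4

4


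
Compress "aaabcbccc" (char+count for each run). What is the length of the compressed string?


Input: aaabcbccc
Runs:
  'a' x 3 => "a3"
  'b' x 1 => "b1"
  'c' x 1 => "c1"
  'b' x 1 => "b1"
  'c' x 3 => "c3"
Compressed: "a3b1c1b1c3"
Compressed length: 10

10


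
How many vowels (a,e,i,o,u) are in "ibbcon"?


Input: ibbcon
Checking each character:
  'i' at position 0: vowel (running total: 1)
  'b' at position 1: consonant
  'b' at position 2: consonant
  'c' at position 3: consonant
  'o' at position 4: vowel (running total: 2)
  'n' at position 5: consonant
Total vowels: 2

2


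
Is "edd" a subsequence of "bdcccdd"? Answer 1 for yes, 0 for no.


Check if "edd" is a subsequence of "bdcccdd"
Greedy scan:
  Position 0 ('b'): no match needed
  Position 1 ('d'): no match needed
  Position 2 ('c'): no match needed
  Position 3 ('c'): no match needed
  Position 4 ('c'): no match needed
  Position 5 ('d'): no match needed
  Position 6 ('d'): no match needed
Only matched 0/3 characters => not a subsequence

0


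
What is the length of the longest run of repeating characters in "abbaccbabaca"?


Input: "abbaccbabaca"
Scanning for longest run:
  Position 1 ('b'): new char, reset run to 1
  Position 2 ('b'): continues run of 'b', length=2
  Position 3 ('a'): new char, reset run to 1
  Position 4 ('c'): new char, reset run to 1
  Position 5 ('c'): continues run of 'c', length=2
  Position 6 ('b'): new char, reset run to 1
  Position 7 ('a'): new char, reset run to 1
  Position 8 ('b'): new char, reset run to 1
  Position 9 ('a'): new char, reset run to 1
  Position 10 ('c'): new char, reset run to 1
  Position 11 ('a'): new char, reset run to 1
Longest run: 'b' with length 2

2


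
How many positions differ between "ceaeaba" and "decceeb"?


Comparing "ceaeaba" and "decceeb" position by position:
  Position 0: 'c' vs 'd' => DIFFER
  Position 1: 'e' vs 'e' => same
  Position 2: 'a' vs 'c' => DIFFER
  Position 3: 'e' vs 'c' => DIFFER
  Position 4: 'a' vs 'e' => DIFFER
  Position 5: 'b' vs 'e' => DIFFER
  Position 6: 'a' vs 'b' => DIFFER
Positions that differ: 6

6


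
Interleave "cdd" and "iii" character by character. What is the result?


Interleaving "cdd" and "iii":
  Position 0: 'c' from first, 'i' from second => "ci"
  Position 1: 'd' from first, 'i' from second => "di"
  Position 2: 'd' from first, 'i' from second => "di"
Result: cididi

cididi


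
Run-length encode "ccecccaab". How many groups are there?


Input: ccecccaab
Scanning for consecutive runs:
  Group 1: 'c' x 2 (positions 0-1)
  Group 2: 'e' x 1 (positions 2-2)
  Group 3: 'c' x 3 (positions 3-5)
  Group 4: 'a' x 2 (positions 6-7)
  Group 5: 'b' x 1 (positions 8-8)
Total groups: 5

5


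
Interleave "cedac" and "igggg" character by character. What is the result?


Interleaving "cedac" and "igggg":
  Position 0: 'c' from first, 'i' from second => "ci"
  Position 1: 'e' from first, 'g' from second => "eg"
  Position 2: 'd' from first, 'g' from second => "dg"
  Position 3: 'a' from first, 'g' from second => "ag"
  Position 4: 'c' from first, 'g' from second => "cg"
Result: ciegdgagcg

ciegdgagcg


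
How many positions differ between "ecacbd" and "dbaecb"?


Comparing "ecacbd" and "dbaecb" position by position:
  Position 0: 'e' vs 'd' => DIFFER
  Position 1: 'c' vs 'b' => DIFFER
  Position 2: 'a' vs 'a' => same
  Position 3: 'c' vs 'e' => DIFFER
  Position 4: 'b' vs 'c' => DIFFER
  Position 5: 'd' vs 'b' => DIFFER
Positions that differ: 5

5


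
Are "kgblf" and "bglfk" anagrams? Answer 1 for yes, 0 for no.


Strings: "kgblf", "bglfk"
Sorted first:  bfgkl
Sorted second: bfgkl
Sorted forms match => anagrams

1


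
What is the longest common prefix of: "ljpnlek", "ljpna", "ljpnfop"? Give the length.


Words: ljpnlek, ljpna, ljpnfop
  Position 0: all 'l' => match
  Position 1: all 'j' => match
  Position 2: all 'p' => match
  Position 3: all 'n' => match
  Position 4: ('l', 'a', 'f') => mismatch, stop
LCP = "ljpn" (length 4)

4


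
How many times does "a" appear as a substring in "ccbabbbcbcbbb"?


Searching for "a" in "ccbabbbcbcbbb"
Scanning each position:
  Position 0: "c" => no
  Position 1: "c" => no
  Position 2: "b" => no
  Position 3: "a" => MATCH
  Position 4: "b" => no
  Position 5: "b" => no
  Position 6: "b" => no
  Position 7: "c" => no
  Position 8: "b" => no
  Position 9: "c" => no
  Position 10: "b" => no
  Position 11: "b" => no
  Position 12: "b" => no
Total occurrences: 1

1


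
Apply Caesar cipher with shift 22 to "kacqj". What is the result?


Caesar cipher: shift "kacqj" by 22
  'k' (pos 10) + 22 = pos 6 = 'g'
  'a' (pos 0) + 22 = pos 22 = 'w'
  'c' (pos 2) + 22 = pos 24 = 'y'
  'q' (pos 16) + 22 = pos 12 = 'm'
  'j' (pos 9) + 22 = pos 5 = 'f'
Result: gwymf

gwymf


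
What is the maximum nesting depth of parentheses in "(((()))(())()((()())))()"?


Input: "(((()))(())()((()())))()"
Tracking depth:
  Position 0 '(': depth becomes 1
  Position 1 '(': depth becomes 2
  Position 2 '(': depth becomes 3
  Position 3 '(': depth becomes 4
  Position 4 ')': depth becomes 3
  Position 5 ')': depth becomes 2
  Position 6 ')': depth becomes 1
  Position 7 '(': depth becomes 2
  Position 8 '(': depth becomes 3
  Position 9 ')': depth becomes 2
  Position 10 ')': depth becomes 1
  Position 11 '(': depth becomes 2
  Position 12 ')': depth becomes 1
  Position 13 '(': depth becomes 2
  Position 14 '(': depth becomes 3
  Position 15 '(': depth becomes 4
  Position 16 ')': depth becomes 3
  Position 17 '(': depth becomes 4
  Position 18 ')': depth becomes 3
  Position 19 ')': depth becomes 2
  Position 20 ')': depth becomes 1
  Position 21 ')': depth becomes 0
  Position 22 '(': depth becomes 1
  Position 23 ')': depth becomes 0
Maximum depth reached: 4

4


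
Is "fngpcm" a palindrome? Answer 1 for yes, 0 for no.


Input: fngpcm
Reversed: mcpgnf
  Compare pos 0 ('f') with pos 5 ('m'): MISMATCH
  Compare pos 1 ('n') with pos 4 ('c'): MISMATCH
  Compare pos 2 ('g') with pos 3 ('p'): MISMATCH
Result: not a palindrome

0


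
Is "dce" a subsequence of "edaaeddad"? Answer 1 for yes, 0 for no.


Check if "dce" is a subsequence of "edaaeddad"
Greedy scan:
  Position 0 ('e'): no match needed
  Position 1 ('d'): matches sub[0] = 'd'
  Position 2 ('a'): no match needed
  Position 3 ('a'): no match needed
  Position 4 ('e'): no match needed
  Position 5 ('d'): no match needed
  Position 6 ('d'): no match needed
  Position 7 ('a'): no match needed
  Position 8 ('d'): no match needed
Only matched 1/3 characters => not a subsequence

0


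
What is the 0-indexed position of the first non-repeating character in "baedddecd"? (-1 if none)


Input: baedddecd
Character frequencies:
  'a': 1
  'b': 1
  'c': 1
  'd': 4
  'e': 2
Scanning left to right for freq == 1:
  Position 0 ('b'): unique! => answer = 0

0


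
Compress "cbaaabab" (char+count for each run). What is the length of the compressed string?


Input: cbaaabab
Runs:
  'c' x 1 => "c1"
  'b' x 1 => "b1"
  'a' x 3 => "a3"
  'b' x 1 => "b1"
  'a' x 1 => "a1"
  'b' x 1 => "b1"
Compressed: "c1b1a3b1a1b1"
Compressed length: 12

12


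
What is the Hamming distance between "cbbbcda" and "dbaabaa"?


Comparing "cbbbcda" and "dbaabaa" position by position:
  Position 0: 'c' vs 'd' => differ
  Position 1: 'b' vs 'b' => same
  Position 2: 'b' vs 'a' => differ
  Position 3: 'b' vs 'a' => differ
  Position 4: 'c' vs 'b' => differ
  Position 5: 'd' vs 'a' => differ
  Position 6: 'a' vs 'a' => same
Total differences (Hamming distance): 5

5


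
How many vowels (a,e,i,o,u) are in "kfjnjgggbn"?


Input: kfjnjgggbn
Checking each character:
  'k' at position 0: consonant
  'f' at position 1: consonant
  'j' at position 2: consonant
  'n' at position 3: consonant
  'j' at position 4: consonant
  'g' at position 5: consonant
  'g' at position 6: consonant
  'g' at position 7: consonant
  'b' at position 8: consonant
  'n' at position 9: consonant
Total vowels: 0

0


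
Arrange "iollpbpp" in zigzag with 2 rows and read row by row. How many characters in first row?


Zigzag "iollpbpp" into 2 rows:
Placing characters:
  'i' => row 0
  'o' => row 1
  'l' => row 0
  'l' => row 1
  'p' => row 0
  'b' => row 1
  'p' => row 0
  'p' => row 1
Rows:
  Row 0: "ilpp"
  Row 1: "olbp"
First row length: 4

4


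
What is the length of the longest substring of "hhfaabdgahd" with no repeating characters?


Input: "hhfaabdgahd"
Sliding window (track last position of each char):
  Position 0 ('h'): window [0,0] length 1 -- new best
  Position 1 ('h'): repeat (last at 0), move window start to 1
  Position 1 ('h'): window [1,1] length 1
  Position 2 ('f'): window [1,2] length 2 -- new best
  Position 3 ('a'): window [1,3] length 3 -- new best
  Position 4 ('a'): repeat (last at 3), move window start to 4
  Position 4 ('a'): window [4,4] length 1
  Position 5 ('b'): window [4,5] length 2
  Position 6 ('d'): window [4,6] length 3
  Position 7 ('g'): window [4,7] length 4 -- new best
  Position 8 ('a'): repeat (last at 4), move window start to 5
  Position 8 ('a'): window [5,8] length 4
  Position 9 ('h'): window [5,9] length 5 -- new best
  Position 10 ('d'): repeat (last at 6), move window start to 7
  Position 10 ('d'): window [7,10] length 4
Longest substring with no repeats: "bdgah" with length 5

5


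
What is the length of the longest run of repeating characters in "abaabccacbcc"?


Input: "abaabccacbcc"
Scanning for longest run:
  Position 1 ('b'): new char, reset run to 1
  Position 2 ('a'): new char, reset run to 1
  Position 3 ('a'): continues run of 'a', length=2
  Position 4 ('b'): new char, reset run to 1
  Position 5 ('c'): new char, reset run to 1
  Position 6 ('c'): continues run of 'c', length=2
  Position 7 ('a'): new char, reset run to 1
  Position 8 ('c'): new char, reset run to 1
  Position 9 ('b'): new char, reset run to 1
  Position 10 ('c'): new char, reset run to 1
  Position 11 ('c'): continues run of 'c', length=2
Longest run: 'a' with length 2

2


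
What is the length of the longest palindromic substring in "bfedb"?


Input: "bfedb"
Checking substrings for palindromes:
  No multi-char palindromic substrings found
Longest palindromic substring: "b" with length 1

1


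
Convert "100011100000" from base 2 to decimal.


Input: "100011100000" in base 2
Positional expansion:
  Digit '1' (value 1) x 2^11 = 2048
  Digit '0' (value 0) x 2^10 = 0
  Digit '0' (value 0) x 2^9 = 0
  Digit '0' (value 0) x 2^8 = 0
  Digit '1' (value 1) x 2^7 = 128
  Digit '1' (value 1) x 2^6 = 64
  Digit '1' (value 1) x 2^5 = 32
  Digit '0' (value 0) x 2^4 = 0
  Digit '0' (value 0) x 2^3 = 0
  Digit '0' (value 0) x 2^2 = 0
  Digit '0' (value 0) x 2^1 = 0
  Digit '0' (value 0) x 2^0 = 0
Sum = 2272

2272


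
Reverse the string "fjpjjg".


Input: fjpjjg
Reading characters right to left:
  Position 5: 'g'
  Position 4: 'j'
  Position 3: 'j'
  Position 2: 'p'
  Position 1: 'j'
  Position 0: 'f'
Reversed: gjjpjf

gjjpjf


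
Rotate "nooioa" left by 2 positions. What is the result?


Input: "nooioa", rotate left by 2
First 2 characters: "no"
Remaining characters: "oioa"
Concatenate remaining + first: "oioa" + "no" = "oioano"

oioano


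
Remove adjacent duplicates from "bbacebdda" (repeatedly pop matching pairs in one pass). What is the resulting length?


Input: bbacebdda
Stack-based adjacent duplicate removal:
  Read 'b': push. Stack: b
  Read 'b': matches stack top 'b' => pop. Stack: (empty)
  Read 'a': push. Stack: a
  Read 'c': push. Stack: ac
  Read 'e': push. Stack: ace
  Read 'b': push. Stack: aceb
  Read 'd': push. Stack: acebd
  Read 'd': matches stack top 'd' => pop. Stack: aceb
  Read 'a': push. Stack: aceba
Final stack: "aceba" (length 5)

5


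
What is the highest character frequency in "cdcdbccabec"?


Input: cdcdbccabec
Character counts:
  'a': 1
  'b': 2
  'c': 5
  'd': 2
  'e': 1
Maximum frequency: 5

5


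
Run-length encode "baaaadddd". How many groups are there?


Input: baaaadddd
Scanning for consecutive runs:
  Group 1: 'b' x 1 (positions 0-0)
  Group 2: 'a' x 4 (positions 1-4)
  Group 3: 'd' x 4 (positions 5-8)
Total groups: 3

3


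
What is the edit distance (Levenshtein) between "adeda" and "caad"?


Computing edit distance: "adeda" -> "caad"
DP table:
           c    a    a    d
      0    1    2    3    4
  a   1    1    1    2    3
  d   2    2    2    2    2
  e   3    3    3    3    3
  d   4    4    4    4    3
  a   5    5    4    4    4
Edit distance = dp[5][4] = 4

4


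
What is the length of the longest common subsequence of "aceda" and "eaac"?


LCS of "aceda" and "eaac"
DP table:
           e    a    a    c
      0    0    0    0    0
  a   0    0    1    1    1
  c   0    0    1    1    2
  e   0    1    1    1    2
  d   0    1    1    1    2
  a   0    1    2    2    2
LCS length = dp[5][4] = 2

2


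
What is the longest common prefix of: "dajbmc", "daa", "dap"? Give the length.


Words: dajbmc, daa, dap
  Position 0: all 'd' => match
  Position 1: all 'a' => match
  Position 2: ('j', 'a', 'p') => mismatch, stop
LCP = "da" (length 2)

2


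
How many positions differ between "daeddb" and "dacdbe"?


Comparing "daeddb" and "dacdbe" position by position:
  Position 0: 'd' vs 'd' => same
  Position 1: 'a' vs 'a' => same
  Position 2: 'e' vs 'c' => DIFFER
  Position 3: 'd' vs 'd' => same
  Position 4: 'd' vs 'b' => DIFFER
  Position 5: 'b' vs 'e' => DIFFER
Positions that differ: 3

3


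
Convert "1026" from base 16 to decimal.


Input: "1026" in base 16
Positional expansion:
  Digit '1' (value 1) x 16^3 = 4096
  Digit '0' (value 0) x 16^2 = 0
  Digit '2' (value 2) x 16^1 = 32
  Digit '6' (value 6) x 16^0 = 6
Sum = 4134

4134


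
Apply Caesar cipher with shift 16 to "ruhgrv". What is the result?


Caesar cipher: shift "ruhgrv" by 16
  'r' (pos 17) + 16 = pos 7 = 'h'
  'u' (pos 20) + 16 = pos 10 = 'k'
  'h' (pos 7) + 16 = pos 23 = 'x'
  'g' (pos 6) + 16 = pos 22 = 'w'
  'r' (pos 17) + 16 = pos 7 = 'h'
  'v' (pos 21) + 16 = pos 11 = 'l'
Result: hkxwhl

hkxwhl


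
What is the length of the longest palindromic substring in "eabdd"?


Input: "eabdd"
Checking substrings for palindromes:
  [3:5] "dd" (len 2) => palindrome
Longest palindromic substring: "dd" with length 2

2


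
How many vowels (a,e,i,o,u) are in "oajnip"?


Input: oajnip
Checking each character:
  'o' at position 0: vowel (running total: 1)
  'a' at position 1: vowel (running total: 2)
  'j' at position 2: consonant
  'n' at position 3: consonant
  'i' at position 4: vowel (running total: 3)
  'p' at position 5: consonant
Total vowels: 3

3
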